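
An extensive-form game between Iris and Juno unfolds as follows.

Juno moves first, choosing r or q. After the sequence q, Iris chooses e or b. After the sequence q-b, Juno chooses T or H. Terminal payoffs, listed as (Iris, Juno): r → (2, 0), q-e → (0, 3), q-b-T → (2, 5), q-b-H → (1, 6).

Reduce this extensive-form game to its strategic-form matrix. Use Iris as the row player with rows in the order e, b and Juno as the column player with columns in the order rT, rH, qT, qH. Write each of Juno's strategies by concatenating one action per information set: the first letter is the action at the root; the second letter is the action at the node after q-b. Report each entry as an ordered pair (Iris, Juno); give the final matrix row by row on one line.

e: (2,0) (2,0) (0,3) (0,3) | b: (2,0) (2,0) (2,5) (1,6)

           rT       rH       qT       qH
   e    (2,0)    (2,0)    (0,3)    (0,3)
   b    (2,0)    (2,0)    (2,5)    (1,6)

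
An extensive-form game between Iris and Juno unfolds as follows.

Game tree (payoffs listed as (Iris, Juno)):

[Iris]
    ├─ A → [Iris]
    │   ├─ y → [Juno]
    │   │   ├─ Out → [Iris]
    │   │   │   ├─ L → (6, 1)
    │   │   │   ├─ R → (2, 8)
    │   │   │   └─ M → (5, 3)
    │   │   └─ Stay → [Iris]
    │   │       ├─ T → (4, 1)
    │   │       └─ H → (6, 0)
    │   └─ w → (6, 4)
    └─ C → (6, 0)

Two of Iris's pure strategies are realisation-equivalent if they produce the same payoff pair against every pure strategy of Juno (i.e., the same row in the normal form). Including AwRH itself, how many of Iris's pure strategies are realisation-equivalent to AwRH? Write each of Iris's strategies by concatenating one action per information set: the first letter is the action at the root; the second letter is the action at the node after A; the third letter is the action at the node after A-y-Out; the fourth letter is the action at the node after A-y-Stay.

6

Row for AwRH (columns Out, Stay): (6,4) (6,4).
Under AwRH, Iris's choice at the node after A-y-Out and at the node after A-y-Stay can never be reached regardless of what Juno does, so varying those choices leaves every outcome unchanged.
Holding the reachable choices fixed and varying the unreachable ones freely already gives 3 × 2 = 6 equivalent strategies.
No other strategy reproduces this row, so those 6 are the full class: AwLT, AwLH, AwRT, AwRH, AwMT, AwMH.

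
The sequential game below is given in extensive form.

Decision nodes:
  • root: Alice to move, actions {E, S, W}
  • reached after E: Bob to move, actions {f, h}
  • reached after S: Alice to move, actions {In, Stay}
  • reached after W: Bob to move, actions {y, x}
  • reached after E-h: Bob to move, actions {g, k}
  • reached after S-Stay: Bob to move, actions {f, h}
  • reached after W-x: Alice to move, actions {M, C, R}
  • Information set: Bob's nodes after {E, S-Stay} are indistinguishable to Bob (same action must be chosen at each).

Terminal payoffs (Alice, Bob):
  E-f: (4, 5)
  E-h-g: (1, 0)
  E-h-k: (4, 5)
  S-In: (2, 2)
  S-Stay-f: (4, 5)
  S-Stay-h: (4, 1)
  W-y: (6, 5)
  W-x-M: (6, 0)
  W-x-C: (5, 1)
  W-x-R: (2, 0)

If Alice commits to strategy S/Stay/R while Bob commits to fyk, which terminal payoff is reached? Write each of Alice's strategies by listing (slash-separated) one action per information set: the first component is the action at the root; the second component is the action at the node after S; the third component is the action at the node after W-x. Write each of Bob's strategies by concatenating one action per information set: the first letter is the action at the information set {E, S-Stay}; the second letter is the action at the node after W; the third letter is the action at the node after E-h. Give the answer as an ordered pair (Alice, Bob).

(4, 5)

Trace the play path from the root:
  Alice plays S
  Alice plays Stay at [S]
  Bob plays f at [S-Stay]
→ terminal payoff (4, 5).
(Alice's choice at the node after W-x is never reached on this path, so it doesn't affect the outcome.)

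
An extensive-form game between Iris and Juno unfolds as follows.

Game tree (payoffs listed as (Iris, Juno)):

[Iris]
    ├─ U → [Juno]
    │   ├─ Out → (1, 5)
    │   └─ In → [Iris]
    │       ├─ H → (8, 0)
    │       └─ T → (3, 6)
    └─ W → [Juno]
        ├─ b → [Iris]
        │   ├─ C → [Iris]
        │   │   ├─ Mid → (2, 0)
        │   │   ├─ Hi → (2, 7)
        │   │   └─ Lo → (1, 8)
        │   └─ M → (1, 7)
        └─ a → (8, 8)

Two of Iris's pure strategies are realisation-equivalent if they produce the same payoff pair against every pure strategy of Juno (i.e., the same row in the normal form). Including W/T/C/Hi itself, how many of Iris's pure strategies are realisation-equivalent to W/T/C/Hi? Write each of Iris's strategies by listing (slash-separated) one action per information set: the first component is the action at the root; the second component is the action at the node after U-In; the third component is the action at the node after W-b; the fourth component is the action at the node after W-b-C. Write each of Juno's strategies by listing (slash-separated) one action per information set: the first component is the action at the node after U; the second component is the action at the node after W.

Row for W/T/C/Hi (columns Out/b, Out/a, In/b, In/a): (2,7) (8,8) (2,7) (8,8).
Under W/T/C/Hi, Iris's choice at the node after U-In can never be reached regardless of what Juno does, so varying those choices leaves every outcome unchanged.
Holding the reachable choices fixed and varying the unreachable one freely already gives 2 equivalent strategies.
No other strategy reproduces this row, so those 2 are the full class: W/H/C/Hi, W/T/C/Hi.

2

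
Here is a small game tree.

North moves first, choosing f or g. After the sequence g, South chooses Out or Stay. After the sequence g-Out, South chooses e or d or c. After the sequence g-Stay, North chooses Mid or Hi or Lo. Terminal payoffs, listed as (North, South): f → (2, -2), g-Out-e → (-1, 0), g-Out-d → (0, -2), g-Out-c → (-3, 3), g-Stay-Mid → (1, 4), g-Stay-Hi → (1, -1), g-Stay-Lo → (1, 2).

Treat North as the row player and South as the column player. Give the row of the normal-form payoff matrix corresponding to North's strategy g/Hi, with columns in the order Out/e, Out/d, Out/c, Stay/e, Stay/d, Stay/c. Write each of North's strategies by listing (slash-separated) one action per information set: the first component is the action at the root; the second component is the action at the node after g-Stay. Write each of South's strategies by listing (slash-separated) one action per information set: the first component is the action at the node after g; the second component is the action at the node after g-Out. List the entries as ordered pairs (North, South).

(-1,0) (0,-2) (-3,3) (1,-1) (1,-1) (1,-1)

vs Out/e: North plays g → South plays Out at [g] → South plays e at [g-Out] → (-1, 0)
vs Out/d: North plays g → South plays Out at [g] → South plays d at [g-Out] → (0, -2)
vs Out/c: North plays g → South plays Out at [g] → South plays c at [g-Out] → (-3, 3)
vs Stay/e: North plays g → South plays Stay at [g] → North plays Hi at [g-Stay] → (1, -1)
vs Stay/d: North plays g → South plays Stay at [g] → North plays Hi at [g-Stay] → (1, -1)
vs Stay/c: North plays g → South plays Stay at [g] → North plays Hi at [g-Stay] → (1, -1)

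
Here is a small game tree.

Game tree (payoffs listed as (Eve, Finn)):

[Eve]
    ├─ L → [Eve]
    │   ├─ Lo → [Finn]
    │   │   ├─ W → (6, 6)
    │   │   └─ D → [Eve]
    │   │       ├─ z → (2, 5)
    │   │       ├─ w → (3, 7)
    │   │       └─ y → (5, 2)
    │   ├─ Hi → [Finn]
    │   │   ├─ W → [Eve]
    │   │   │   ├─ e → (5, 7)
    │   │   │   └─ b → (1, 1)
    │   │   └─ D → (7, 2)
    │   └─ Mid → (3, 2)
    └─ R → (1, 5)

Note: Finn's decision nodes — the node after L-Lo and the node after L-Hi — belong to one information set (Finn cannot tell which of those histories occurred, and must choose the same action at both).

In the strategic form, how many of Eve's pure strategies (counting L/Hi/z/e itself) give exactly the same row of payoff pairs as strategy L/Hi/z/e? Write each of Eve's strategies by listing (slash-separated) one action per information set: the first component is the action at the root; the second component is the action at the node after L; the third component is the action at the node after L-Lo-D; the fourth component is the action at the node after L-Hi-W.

3

Row for L/Hi/z/e (columns W, D): (5,7) (7,2).
Under L/Hi/z/e, Eve's choice at the node after L-Lo-D can never be reached regardless of what Finn does, so varying those choices leaves every outcome unchanged.
Holding the reachable choices fixed and varying the unreachable one freely already gives 3 equivalent strategies.
No other strategy reproduces this row, so those 3 are the full class: L/Hi/z/e, L/Hi/w/e, L/Hi/y/e.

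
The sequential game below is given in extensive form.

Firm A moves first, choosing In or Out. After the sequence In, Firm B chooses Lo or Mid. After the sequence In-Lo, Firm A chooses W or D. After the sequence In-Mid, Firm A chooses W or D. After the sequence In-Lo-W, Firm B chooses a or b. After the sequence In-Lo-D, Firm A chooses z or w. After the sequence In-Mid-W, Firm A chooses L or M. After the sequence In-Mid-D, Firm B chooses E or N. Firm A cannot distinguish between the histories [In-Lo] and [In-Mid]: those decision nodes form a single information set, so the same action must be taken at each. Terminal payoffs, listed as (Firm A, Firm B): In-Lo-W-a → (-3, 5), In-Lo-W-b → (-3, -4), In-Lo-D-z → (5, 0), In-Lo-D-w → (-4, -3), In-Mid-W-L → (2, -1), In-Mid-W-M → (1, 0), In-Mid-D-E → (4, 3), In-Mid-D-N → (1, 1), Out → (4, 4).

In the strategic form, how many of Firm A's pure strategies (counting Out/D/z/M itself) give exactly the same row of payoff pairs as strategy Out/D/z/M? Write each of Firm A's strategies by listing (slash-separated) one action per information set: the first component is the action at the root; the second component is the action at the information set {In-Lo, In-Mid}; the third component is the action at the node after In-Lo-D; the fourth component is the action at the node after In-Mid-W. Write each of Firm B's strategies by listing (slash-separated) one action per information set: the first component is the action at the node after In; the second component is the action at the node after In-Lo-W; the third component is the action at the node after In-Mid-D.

Row for Out/D/z/M (columns Lo/a/E, Lo/a/N, Lo/b/E, Lo/b/N, Mid/a/E, Mid/a/N, Mid/b/E, Mid/b/N): (4,4) (4,4) (4,4) (4,4) (4,4) (4,4) (4,4) (4,4).
Under Out/D/z/M, Firm A's choice at the information set {In-Lo, In-Mid} and at the node after In-Lo-D and at the node after In-Mid-W can never be reached regardless of what Firm B does, so varying those choices leaves every outcome unchanged.
Holding the reachable choices fixed and varying the unreachable ones freely already gives 2 × 2 × 2 = 8 equivalent strategies.
No other strategy reproduces this row, so those 8 are the full class: Out/W/z/L, Out/W/z/M, Out/W/w/L, Out/W/w/M, Out/D/z/L, Out/D/z/M, Out/D/w/L, Out/D/w/M.

8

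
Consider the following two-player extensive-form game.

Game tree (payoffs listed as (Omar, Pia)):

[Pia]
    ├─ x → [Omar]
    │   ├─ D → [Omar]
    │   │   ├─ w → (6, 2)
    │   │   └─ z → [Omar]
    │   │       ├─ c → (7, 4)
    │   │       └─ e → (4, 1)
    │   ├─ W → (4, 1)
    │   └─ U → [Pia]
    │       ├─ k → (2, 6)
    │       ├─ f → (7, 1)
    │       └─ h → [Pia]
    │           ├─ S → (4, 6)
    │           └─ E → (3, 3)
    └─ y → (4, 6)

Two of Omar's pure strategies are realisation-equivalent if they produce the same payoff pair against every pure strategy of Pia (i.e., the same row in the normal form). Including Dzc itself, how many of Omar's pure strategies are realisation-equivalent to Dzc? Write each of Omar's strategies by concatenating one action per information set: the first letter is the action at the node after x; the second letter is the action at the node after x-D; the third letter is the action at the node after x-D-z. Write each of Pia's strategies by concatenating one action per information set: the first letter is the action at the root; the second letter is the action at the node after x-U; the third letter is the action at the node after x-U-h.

Row for Dzc (columns xkS, xkE, xfS, xfE, xhS, xhE, ykS, ykE, yfS, yfE, yhS, yhE): (7,4) (7,4) (7,4) (7,4) (7,4) (7,4) (4,6) (4,6) (4,6) (4,6) (4,6) (4,6).
Every one of Omar's information sets is on the play path for some reply by Pia when Omar follows Dzc.
Changing the action at any of them therefore changes at least one column, so only Dzc itself gives this row.

1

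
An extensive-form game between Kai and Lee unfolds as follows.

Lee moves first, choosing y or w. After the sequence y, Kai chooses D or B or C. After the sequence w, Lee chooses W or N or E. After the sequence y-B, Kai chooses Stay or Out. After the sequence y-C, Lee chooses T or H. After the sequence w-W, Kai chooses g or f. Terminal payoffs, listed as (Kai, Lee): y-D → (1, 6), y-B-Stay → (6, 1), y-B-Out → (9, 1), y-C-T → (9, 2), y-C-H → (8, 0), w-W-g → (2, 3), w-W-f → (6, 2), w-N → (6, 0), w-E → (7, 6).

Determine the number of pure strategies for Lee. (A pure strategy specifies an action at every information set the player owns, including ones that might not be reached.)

Lee owns the root with actions {y, w} — two choices.
Lee owns the node after w with actions {W, N, E} — three choices.
Lee owns the node after y-C with actions {T, H} — two choices.
A pure strategy fixes one action at each information set independently, so the count is the product 2 × 3 × 2 = 12.
(For reference, Kai has 12 pure strategies, giving a 12×12 normal-form matrix.)

12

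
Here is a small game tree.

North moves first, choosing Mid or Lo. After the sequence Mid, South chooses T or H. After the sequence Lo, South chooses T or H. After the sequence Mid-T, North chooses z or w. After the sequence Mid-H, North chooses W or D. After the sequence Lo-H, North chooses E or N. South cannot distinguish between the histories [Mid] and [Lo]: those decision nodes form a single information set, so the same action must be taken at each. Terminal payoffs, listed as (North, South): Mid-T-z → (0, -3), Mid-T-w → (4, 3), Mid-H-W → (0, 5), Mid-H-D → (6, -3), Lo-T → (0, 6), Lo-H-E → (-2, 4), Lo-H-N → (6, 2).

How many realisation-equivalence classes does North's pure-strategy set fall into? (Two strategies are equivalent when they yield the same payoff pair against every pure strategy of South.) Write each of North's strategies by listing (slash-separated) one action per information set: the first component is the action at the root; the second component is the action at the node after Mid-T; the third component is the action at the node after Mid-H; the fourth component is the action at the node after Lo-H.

6

North has 16 pure strategies: Mid/z/W/E, Mid/z/W/N, Mid/z/D/E, Mid/z/D/N, Mid/w/W/E, Mid/w/W/N, Mid/w/D/E, Mid/w/D/N, Lo/z/W/E, Lo/z/W/N, Lo/z/D/E, Lo/z/D/N, Lo/w/W/E, Lo/w/W/N, Lo/w/D/E, Lo/w/D/N. Columns: T, H.
{Mid/z/W/E, Mid/z/W/N} → row (0,-3) (0,5)
{Mid/z/D/E, Mid/z/D/N} → row (0,-3) (6,-3)
{Mid/w/W/E, Mid/w/W/N} → row (4,3) (0,5)
{Mid/w/D/E, Mid/w/D/N} → row (4,3) (6,-3)
{Lo/z/W/E, Lo/z/D/E, Lo/w/W/E, Lo/w/D/E} → row (0,6) (-2,4)
{Lo/z/W/N, Lo/z/D/N, Lo/w/W/N, Lo/w/D/N} → row (0,6) (6,2)
That's 6 distinct rows out of 16 strategies.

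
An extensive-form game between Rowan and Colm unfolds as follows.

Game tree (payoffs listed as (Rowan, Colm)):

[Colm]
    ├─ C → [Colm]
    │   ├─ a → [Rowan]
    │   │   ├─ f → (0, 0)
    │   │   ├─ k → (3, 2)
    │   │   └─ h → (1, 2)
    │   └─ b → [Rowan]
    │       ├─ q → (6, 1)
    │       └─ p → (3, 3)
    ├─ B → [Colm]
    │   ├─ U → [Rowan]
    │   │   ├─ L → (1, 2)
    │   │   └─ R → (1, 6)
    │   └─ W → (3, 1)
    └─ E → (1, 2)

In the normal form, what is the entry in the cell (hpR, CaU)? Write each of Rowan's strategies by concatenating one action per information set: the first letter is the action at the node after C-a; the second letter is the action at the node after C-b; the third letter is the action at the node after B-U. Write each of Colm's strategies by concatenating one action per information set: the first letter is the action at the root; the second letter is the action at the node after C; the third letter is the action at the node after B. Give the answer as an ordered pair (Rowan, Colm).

Trace the play path from the root:
  Colm plays C
  Colm plays a at [C]
  Rowan plays h at [C-a]
→ terminal payoff (1, 2).
(Rowan's choice at the node after C-b is never reached on this path, so it doesn't affect the outcome.)

(1, 2)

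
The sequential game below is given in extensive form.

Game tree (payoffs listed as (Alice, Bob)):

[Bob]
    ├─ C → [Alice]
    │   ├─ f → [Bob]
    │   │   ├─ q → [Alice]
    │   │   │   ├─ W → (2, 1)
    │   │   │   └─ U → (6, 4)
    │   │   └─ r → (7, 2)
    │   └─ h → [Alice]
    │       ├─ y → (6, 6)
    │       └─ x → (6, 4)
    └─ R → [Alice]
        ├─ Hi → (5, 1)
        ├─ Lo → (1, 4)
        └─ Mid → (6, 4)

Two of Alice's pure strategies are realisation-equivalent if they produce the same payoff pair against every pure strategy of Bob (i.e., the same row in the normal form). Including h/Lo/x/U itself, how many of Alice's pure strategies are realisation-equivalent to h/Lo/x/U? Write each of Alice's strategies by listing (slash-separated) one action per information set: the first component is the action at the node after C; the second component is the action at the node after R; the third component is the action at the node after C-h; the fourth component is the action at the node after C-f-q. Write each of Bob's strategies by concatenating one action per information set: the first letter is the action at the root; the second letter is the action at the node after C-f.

2

Row for h/Lo/x/U (columns Cq, Cr, Rq, Rr): (6,4) (6,4) (1,4) (1,4).
Under h/Lo/x/U, Alice's choice at the node after C-f-q can never be reached regardless of what Bob does, so varying those choices leaves every outcome unchanged.
Holding the reachable choices fixed and varying the unreachable one freely already gives 2 equivalent strategies.
No other strategy reproduces this row, so those 2 are the full class: h/Lo/x/W, h/Lo/x/U.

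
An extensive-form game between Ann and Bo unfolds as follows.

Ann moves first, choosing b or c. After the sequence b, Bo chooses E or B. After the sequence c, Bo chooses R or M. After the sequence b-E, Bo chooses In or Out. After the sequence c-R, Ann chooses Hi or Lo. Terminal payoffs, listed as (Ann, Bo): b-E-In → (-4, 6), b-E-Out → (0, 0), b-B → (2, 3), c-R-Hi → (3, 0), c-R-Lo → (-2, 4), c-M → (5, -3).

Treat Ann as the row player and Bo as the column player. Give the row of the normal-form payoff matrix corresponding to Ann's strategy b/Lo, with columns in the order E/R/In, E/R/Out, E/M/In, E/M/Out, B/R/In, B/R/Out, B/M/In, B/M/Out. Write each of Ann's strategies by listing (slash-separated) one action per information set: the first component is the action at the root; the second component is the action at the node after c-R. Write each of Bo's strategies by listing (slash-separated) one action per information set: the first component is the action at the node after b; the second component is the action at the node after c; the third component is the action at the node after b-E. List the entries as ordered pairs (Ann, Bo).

vs E/R/In: Ann plays b → Bo plays E at [b] → Bo plays In at [b-E] → (-4, 6)
vs E/R/Out: Ann plays b → Bo plays E at [b] → Bo plays Out at [b-E] → (0, 0)
vs E/M/In: Ann plays b → Bo plays E at [b] → Bo plays In at [b-E] → (-4, 6)
vs E/M/Out: Ann plays b → Bo plays E at [b] → Bo plays Out at [b-E] → (0, 0)
vs B/R/In: Ann plays b → Bo plays B at [b] → (2, 3)
vs B/R/Out: Ann plays b → Bo plays B at [b] → (2, 3)
vs B/M/In: Ann plays b → Bo plays B at [b] → (2, 3)
vs B/M/Out: Ann plays b → Bo plays B at [b] → (2, 3)

(-4,6) (0,0) (-4,6) (0,0) (2,3) (2,3) (2,3) (2,3)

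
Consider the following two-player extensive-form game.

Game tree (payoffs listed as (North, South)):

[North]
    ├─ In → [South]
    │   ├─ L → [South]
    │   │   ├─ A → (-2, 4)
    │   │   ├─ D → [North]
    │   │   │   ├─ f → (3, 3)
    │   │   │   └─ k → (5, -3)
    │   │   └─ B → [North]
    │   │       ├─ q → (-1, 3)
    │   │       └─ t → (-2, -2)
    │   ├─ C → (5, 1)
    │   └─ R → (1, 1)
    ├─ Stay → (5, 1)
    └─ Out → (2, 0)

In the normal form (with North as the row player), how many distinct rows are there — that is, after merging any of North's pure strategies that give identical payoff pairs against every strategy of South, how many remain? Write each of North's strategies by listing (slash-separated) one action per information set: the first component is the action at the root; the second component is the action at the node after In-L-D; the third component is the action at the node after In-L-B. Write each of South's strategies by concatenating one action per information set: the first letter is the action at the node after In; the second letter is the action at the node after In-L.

North has 12 pure strategies: In/f/q, In/f/t, In/k/q, In/k/t, Stay/f/q, Stay/f/t, Stay/k/q, Stay/k/t, Out/f/q, Out/f/t, Out/k/q, Out/k/t. Columns: LA, LD, LB, CA, CD, CB, RA, RD, RB.
{In/f/q} → row (-2,4) (3,3) (-1,3) (5,1) (5,1) (5,1) (1,1) (1,1) (1,1)
{In/f/t} → row (-2,4) (3,3) (-2,-2) (5,1) (5,1) (5,1) (1,1) (1,1) (1,1)
{In/k/q} → row (-2,4) (5,-3) (-1,3) (5,1) (5,1) (5,1) (1,1) (1,1) (1,1)
{In/k/t} → row (-2,4) (5,-3) (-2,-2) (5,1) (5,1) (5,1) (1,1) (1,1) (1,1)
{Stay/f/q, Stay/f/t, Stay/k/q, Stay/k/t} → row (5,1) (5,1) (5,1) (5,1) (5,1) (5,1) (5,1) (5,1) (5,1)
{Out/f/q, Out/f/t, Out/k/q, Out/k/t} → row (2,0) (2,0) (2,0) (2,0) (2,0) (2,0) (2,0) (2,0) (2,0)
That's 6 distinct rows out of 12 strategies.

6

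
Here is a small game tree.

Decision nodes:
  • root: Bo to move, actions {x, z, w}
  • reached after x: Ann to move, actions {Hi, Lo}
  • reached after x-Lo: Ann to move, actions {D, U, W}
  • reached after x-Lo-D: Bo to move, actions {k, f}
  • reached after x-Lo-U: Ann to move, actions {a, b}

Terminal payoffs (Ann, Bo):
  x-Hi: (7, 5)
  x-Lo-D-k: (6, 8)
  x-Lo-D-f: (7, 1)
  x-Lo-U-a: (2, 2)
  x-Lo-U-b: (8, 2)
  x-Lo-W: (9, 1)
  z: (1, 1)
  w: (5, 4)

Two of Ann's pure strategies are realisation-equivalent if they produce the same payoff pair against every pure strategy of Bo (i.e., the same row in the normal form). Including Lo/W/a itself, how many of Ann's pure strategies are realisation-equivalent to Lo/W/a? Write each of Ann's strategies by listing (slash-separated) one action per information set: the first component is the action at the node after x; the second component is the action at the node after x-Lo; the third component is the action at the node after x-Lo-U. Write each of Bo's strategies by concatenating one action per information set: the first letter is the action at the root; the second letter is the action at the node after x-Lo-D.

Row for Lo/W/a (columns xk, xf, zk, zf, wk, wf): (9,1) (9,1) (1,1) (1,1) (5,4) (5,4).
Under Lo/W/a, Ann's choice at the node after x-Lo-U can never be reached regardless of what Bo does, so varying those choices leaves every outcome unchanged.
Holding the reachable choices fixed and varying the unreachable one freely already gives 2 equivalent strategies.
No other strategy reproduces this row, so those 2 are the full class: Lo/W/a, Lo/W/b.

2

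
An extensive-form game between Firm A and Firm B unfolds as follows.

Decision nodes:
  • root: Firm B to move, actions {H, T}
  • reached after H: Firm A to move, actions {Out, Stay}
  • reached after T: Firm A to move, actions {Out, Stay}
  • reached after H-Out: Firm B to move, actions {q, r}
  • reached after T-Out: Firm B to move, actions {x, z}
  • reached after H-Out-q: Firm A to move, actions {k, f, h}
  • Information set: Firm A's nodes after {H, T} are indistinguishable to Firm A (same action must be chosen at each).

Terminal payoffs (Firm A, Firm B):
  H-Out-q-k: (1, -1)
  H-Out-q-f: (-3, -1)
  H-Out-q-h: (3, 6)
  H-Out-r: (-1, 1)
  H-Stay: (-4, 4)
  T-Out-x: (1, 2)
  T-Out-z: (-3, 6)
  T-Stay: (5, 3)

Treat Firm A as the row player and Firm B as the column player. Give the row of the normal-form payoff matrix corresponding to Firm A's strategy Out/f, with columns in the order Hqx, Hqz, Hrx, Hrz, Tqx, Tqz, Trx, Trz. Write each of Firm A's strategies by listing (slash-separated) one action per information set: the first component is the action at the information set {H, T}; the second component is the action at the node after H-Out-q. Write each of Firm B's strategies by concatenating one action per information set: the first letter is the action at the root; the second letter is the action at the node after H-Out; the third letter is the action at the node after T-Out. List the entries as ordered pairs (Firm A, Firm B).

(-3,-1) (-3,-1) (-1,1) (-1,1) (1,2) (-3,6) (1,2) (-3,6)

vs Hqx: Firm B plays H → Firm A plays Out at [H] → Firm B plays q at [H-Out] → Firm A plays f at [H-Out-q] → (-3, -1)
vs Hqz: Firm B plays H → Firm A plays Out at [H] → Firm B plays q at [H-Out] → Firm A plays f at [H-Out-q] → (-3, -1)
vs Hrx: Firm B plays H → Firm A plays Out at [H] → Firm B plays r at [H-Out] → (-1, 1)
vs Hrz: Firm B plays H → Firm A plays Out at [H] → Firm B plays r at [H-Out] → (-1, 1)
vs Tqx: Firm B plays T → Firm A plays Out at [T] → Firm B plays x at [T-Out] → (1, 2)
vs Tqz: Firm B plays T → Firm A plays Out at [T] → Firm B plays z at [T-Out] → (-3, 6)
vs Trx: Firm B plays T → Firm A plays Out at [T] → Firm B plays x at [T-Out] → (1, 2)
vs Trz: Firm B plays T → Firm A plays Out at [T] → Firm B plays z at [T-Out] → (-3, 6)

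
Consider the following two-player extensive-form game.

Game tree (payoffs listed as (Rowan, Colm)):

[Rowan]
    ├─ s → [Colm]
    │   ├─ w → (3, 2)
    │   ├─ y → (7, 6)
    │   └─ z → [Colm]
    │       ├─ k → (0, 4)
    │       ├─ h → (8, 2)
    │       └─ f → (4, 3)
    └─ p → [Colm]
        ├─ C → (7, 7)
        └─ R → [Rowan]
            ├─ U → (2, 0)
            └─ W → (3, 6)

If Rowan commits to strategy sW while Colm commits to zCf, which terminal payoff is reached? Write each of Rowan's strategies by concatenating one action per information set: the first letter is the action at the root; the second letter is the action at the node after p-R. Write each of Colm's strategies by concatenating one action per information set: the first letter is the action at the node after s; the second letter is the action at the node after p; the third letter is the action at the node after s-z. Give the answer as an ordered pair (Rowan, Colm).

(4, 3)

Trace the play path from the root:
  Rowan plays s
  Colm plays z at [s]
  Colm plays f at [s-z]
→ terminal payoff (4, 3).
(Rowan's choice at the node after p-R is never reached on this path, so it doesn't affect the outcome.)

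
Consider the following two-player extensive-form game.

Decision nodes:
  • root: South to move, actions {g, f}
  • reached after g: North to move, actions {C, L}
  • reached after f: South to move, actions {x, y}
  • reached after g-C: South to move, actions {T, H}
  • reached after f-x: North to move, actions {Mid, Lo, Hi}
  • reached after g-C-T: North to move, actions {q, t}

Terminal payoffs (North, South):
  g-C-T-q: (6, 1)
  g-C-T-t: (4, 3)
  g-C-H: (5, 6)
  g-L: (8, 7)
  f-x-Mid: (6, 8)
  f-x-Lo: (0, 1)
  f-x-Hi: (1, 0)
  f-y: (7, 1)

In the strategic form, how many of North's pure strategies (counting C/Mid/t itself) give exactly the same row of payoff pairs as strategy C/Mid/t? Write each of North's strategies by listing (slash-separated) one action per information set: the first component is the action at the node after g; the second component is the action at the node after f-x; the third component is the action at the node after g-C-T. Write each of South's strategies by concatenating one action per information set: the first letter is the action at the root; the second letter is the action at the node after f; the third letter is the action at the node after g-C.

Row for C/Mid/t (columns gxT, gxH, gyT, gyH, fxT, fxH, fyT, fyH): (4,3) (5,6) (4,3) (5,6) (6,8) (6,8) (7,1) (7,1).
Every one of North's information sets is on the play path for some reply by South when North follows C/Mid/t.
Changing the action at any of them therefore changes at least one column, so only C/Mid/t itself gives this row.

1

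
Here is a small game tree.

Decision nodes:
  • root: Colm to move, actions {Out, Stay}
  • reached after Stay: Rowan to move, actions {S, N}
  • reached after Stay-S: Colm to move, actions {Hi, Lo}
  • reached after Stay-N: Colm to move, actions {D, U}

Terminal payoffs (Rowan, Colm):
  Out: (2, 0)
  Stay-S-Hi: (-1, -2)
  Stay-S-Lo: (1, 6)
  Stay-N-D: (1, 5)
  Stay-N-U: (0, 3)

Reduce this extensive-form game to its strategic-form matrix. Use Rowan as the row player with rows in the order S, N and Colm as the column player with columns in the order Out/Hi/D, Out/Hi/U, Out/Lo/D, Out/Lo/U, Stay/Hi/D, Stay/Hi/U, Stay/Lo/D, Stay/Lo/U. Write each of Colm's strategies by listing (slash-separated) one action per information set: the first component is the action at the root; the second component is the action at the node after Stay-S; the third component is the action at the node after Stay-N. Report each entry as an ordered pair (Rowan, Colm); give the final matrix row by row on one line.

S: (2,0) (2,0) (2,0) (2,0) (-1,-2) (-1,-2) (1,6) (1,6) | N: (2,0) (2,0) (2,0) (2,0) (1,5) (0,3) (1,5) (0,3)

      Out/Hi/D  Out/Hi/U  Out/Lo/D  Out/Lo/U  Stay/Hi/D  Stay/Hi/U  Stay/Lo/D  Stay/Lo/U
   S    (2,0)    (2,0)    (2,0)    (2,0)  (-1,-2)  (-1,-2)    (1,6)    (1,6)
   N    (2,0)    (2,0)    (2,0)    (2,0)    (1,5)    (0,3)    (1,5)    (0,3)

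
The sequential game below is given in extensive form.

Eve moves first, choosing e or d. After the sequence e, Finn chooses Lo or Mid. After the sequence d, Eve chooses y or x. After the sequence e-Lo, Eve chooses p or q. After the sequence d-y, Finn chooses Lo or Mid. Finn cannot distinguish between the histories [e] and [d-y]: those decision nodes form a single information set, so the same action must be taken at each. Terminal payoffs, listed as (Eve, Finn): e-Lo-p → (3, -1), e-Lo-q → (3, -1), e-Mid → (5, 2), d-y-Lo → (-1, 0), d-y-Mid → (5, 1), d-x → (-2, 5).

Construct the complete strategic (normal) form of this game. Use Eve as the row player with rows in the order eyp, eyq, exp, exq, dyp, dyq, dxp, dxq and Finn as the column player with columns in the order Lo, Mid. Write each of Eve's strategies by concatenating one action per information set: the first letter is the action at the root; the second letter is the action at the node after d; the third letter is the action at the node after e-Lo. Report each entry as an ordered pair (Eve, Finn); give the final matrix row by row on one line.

Row eyp: Lo→(3,-1), Mid→(5,2)
Row eyq: Lo→(3,-1), Mid→(5,2)
Row exp: Lo→(3,-1), Mid→(5,2)
Row exq: Lo→(3,-1), Mid→(5,2)
Row dyp: Lo→(-1,0), Mid→(5,1)
Row dyq: Lo→(-1,0), Mid→(5,1)
Row dxp: Lo→(-2,5), Mid→(-2,5)
Row dxq: Lo→(-2,5), Mid→(-2,5)

eyp: (3,-1) (5,2) | eyq: (3,-1) (5,2) | exp: (3,-1) (5,2) | exq: (3,-1) (5,2) | dyp: (-1,0) (5,1) | dyq: (-1,0) (5,1) | dxp: (-2,5) (-2,5) | dxq: (-2,5) (-2,5)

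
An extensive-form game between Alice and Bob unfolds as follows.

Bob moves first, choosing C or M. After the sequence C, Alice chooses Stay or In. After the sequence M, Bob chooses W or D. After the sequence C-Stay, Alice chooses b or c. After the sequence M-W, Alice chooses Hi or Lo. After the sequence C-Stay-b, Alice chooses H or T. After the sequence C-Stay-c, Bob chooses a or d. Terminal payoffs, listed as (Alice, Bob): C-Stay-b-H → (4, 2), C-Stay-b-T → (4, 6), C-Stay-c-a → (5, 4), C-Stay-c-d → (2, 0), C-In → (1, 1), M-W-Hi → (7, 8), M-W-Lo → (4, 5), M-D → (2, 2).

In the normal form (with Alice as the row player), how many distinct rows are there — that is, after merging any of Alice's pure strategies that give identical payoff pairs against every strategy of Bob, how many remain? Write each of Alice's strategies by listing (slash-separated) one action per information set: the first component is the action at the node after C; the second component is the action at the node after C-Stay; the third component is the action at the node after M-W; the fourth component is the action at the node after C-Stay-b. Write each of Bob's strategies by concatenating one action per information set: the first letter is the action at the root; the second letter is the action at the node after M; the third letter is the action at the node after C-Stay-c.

8

Alice has 16 pure strategies: Stay/b/Hi/H, Stay/b/Hi/T, Stay/b/Lo/H, Stay/b/Lo/T, Stay/c/Hi/H, Stay/c/Hi/T, Stay/c/Lo/H, Stay/c/Lo/T, In/b/Hi/H, In/b/Hi/T, In/b/Lo/H, In/b/Lo/T, In/c/Hi/H, In/c/Hi/T, In/c/Lo/H, In/c/Lo/T. Columns: CWa, CWd, CDa, CDd, MWa, MWd, MDa, MDd.
{Stay/b/Hi/H} → row (4,2) (4,2) (4,2) (4,2) (7,8) (7,8) (2,2) (2,2)
{Stay/b/Hi/T} → row (4,6) (4,6) (4,6) (4,6) (7,8) (7,8) (2,2) (2,2)
{Stay/b/Lo/H} → row (4,2) (4,2) (4,2) (4,2) (4,5) (4,5) (2,2) (2,2)
{Stay/b/Lo/T} → row (4,6) (4,6) (4,6) (4,6) (4,5) (4,5) (2,2) (2,2)
{Stay/c/Hi/H, Stay/c/Hi/T} → row (5,4) (2,0) (5,4) (2,0) (7,8) (7,8) (2,2) (2,2)
{Stay/c/Lo/H, Stay/c/Lo/T} → row (5,4) (2,0) (5,4) (2,0) (4,5) (4,5) (2,2) (2,2)
{In/b/Hi/H, In/b/Hi/T, In/c/Hi/H, In/c/Hi/T} → row (1,1) (1,1) (1,1) (1,1) (7,8) (7,8) (2,2) (2,2)
{In/b/Lo/H, In/b/Lo/T, In/c/Lo/H, In/c/Lo/T} → row (1,1) (1,1) (1,1) (1,1) (4,5) (4,5) (2,2) (2,2)
That's 8 distinct rows out of 16 strategies.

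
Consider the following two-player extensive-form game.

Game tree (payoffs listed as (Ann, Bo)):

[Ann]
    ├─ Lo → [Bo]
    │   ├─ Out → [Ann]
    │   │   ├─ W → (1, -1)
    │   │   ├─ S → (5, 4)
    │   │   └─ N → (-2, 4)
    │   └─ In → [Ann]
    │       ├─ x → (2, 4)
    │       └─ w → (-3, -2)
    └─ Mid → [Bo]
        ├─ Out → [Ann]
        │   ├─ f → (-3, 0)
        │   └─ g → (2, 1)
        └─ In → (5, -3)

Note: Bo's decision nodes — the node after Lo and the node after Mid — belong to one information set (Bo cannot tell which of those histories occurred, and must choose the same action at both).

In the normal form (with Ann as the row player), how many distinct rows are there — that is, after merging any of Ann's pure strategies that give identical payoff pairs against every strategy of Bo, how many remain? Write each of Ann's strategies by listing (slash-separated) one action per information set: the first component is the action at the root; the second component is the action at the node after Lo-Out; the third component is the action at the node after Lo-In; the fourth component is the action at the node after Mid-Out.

8

Ann has 24 pure strategies: Lo/W/x/f, Lo/W/x/g, Lo/W/w/f, Lo/W/w/g, Lo/S/x/f, Lo/S/x/g, Lo/S/w/f, Lo/S/w/g, Lo/N/x/f, Lo/N/x/g, Lo/N/w/f, Lo/N/w/g, Mid/W/x/f, Mid/W/x/g, Mid/W/w/f, Mid/W/w/g, Mid/S/x/f, Mid/S/x/g, Mid/S/w/f, Mid/S/w/g, Mid/N/x/f, Mid/N/x/g, Mid/N/w/f, Mid/N/w/g. Columns: Out, In.
{Lo/W/x/f, Lo/W/x/g} → row (1,-1) (2,4)
{Lo/W/w/f, Lo/W/w/g} → row (1,-1) (-3,-2)
{Lo/S/x/f, Lo/S/x/g} → row (5,4) (2,4)
{Lo/S/w/f, Lo/S/w/g} → row (5,4) (-3,-2)
{Lo/N/x/f, Lo/N/x/g} → row (-2,4) (2,4)
{Lo/N/w/f, Lo/N/w/g} → row (-2,4) (-3,-2)
{Mid/W/x/f, Mid/W/w/f, Mid/S/x/f, Mid/S/w/f, Mid/N/x/f, Mid/N/w/f} → row (-3,0) (5,-3)
{Mid/W/x/g, Mid/W/w/g, Mid/S/x/g, Mid/S/w/g, Mid/N/x/g, Mid/N/w/g} → row (2,1) (5,-3)
That's 8 distinct rows out of 24 strategies.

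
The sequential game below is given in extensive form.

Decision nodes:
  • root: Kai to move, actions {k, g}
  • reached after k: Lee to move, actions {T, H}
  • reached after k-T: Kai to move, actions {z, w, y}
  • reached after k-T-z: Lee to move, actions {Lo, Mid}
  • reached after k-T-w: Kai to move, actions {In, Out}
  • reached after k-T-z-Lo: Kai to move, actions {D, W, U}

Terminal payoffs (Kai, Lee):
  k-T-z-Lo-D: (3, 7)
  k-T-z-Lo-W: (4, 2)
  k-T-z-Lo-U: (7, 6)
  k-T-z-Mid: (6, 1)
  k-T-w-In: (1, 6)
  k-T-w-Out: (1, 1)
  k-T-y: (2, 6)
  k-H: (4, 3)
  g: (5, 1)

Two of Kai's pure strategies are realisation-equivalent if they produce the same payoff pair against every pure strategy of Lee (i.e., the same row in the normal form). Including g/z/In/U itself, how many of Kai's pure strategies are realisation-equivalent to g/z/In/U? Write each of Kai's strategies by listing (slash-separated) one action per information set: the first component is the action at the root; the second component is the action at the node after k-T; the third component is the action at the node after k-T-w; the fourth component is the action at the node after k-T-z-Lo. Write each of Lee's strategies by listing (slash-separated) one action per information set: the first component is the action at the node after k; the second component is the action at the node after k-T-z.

Row for g/z/In/U (columns T/Lo, T/Mid, H/Lo, H/Mid): (5,1) (5,1) (5,1) (5,1).
Under g/z/In/U, Kai's choice at the node after k-T and at the node after k-T-w and at the node after k-T-z-Lo can never be reached regardless of what Lee does, so varying those choices leaves every outcome unchanged.
Holding the reachable choices fixed and varying the unreachable ones freely already gives 3 × 2 × 3 = 18 equivalent strategies.
No other strategy reproduces this row, so those 18 are the full class: g/z/In/D, g/z/In/W, g/z/In/U, g/z/Out/D, g/z/Out/W, g/z/Out/U, g/w/In/D, g/w/In/W, g/w/In/U, g/w/Out/D, g/w/Out/W, g/w/Out/U, g/y/In/D, g/y/In/W, g/y/In/U, g/y/Out/D, g/y/Out/W, g/y/Out/U.

18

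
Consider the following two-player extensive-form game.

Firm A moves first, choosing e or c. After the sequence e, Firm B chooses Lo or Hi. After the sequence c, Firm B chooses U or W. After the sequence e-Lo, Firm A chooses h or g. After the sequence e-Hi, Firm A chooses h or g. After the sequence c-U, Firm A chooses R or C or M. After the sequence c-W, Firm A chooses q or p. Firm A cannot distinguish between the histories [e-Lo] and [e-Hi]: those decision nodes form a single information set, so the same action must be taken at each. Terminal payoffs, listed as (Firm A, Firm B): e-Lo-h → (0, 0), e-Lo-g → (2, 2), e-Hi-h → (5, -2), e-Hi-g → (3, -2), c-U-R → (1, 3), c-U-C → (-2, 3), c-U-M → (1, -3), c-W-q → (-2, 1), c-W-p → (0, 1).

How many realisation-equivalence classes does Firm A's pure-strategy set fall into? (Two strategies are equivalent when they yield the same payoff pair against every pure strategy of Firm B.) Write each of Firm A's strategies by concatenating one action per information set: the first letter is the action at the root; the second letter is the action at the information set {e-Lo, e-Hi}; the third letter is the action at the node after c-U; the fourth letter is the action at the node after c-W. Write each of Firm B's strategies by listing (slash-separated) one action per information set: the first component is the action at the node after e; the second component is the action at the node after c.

Firm A has 24 pure strategies: ehRq, ehRp, ehCq, ehCp, ehMq, ehMp, egRq, egRp, egCq, egCp, egMq, egMp, chRq, chRp, chCq, chCp, chMq, chMp, cgRq, cgRp, cgCq, cgCp, cgMq, cgMp. Columns: Lo/U, Lo/W, Hi/U, Hi/W.
{ehRq, ehRp, ehCq, ehCp, ehMq, ehMp} → row (0,0) (0,0) (5,-2) (5,-2)
{egRq, egRp, egCq, egCp, egMq, egMp} → row (2,2) (2,2) (3,-2) (3,-2)
{chRq, cgRq} → row (1,3) (-2,1) (1,3) (-2,1)
{chRp, cgRp} → row (1,3) (0,1) (1,3) (0,1)
{chCq, cgCq} → row (-2,3) (-2,1) (-2,3) (-2,1)
{chCp, cgCp} → row (-2,3) (0,1) (-2,3) (0,1)
{chMq, cgMq} → row (1,-3) (-2,1) (1,-3) (-2,1)
{chMp, cgMp} → row (1,-3) (0,1) (1,-3) (0,1)
That's 8 distinct rows out of 24 strategies.

8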